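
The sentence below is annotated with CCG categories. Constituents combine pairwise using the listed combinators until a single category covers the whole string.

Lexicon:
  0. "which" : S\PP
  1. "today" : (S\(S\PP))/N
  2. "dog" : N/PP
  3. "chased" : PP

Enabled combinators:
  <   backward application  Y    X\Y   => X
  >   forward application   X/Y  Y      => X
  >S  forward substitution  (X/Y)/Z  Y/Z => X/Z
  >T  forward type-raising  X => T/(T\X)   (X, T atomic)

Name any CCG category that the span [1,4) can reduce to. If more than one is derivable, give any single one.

[0,4] S   <
  [0,1] "which" : S\PP
  [1,4] S\(S\PP)   >
    [1,2] "today" : (S\(S\PP))/N
    [2,4] N   >
      [2,3] "dog" : N/PP
      [3,4] "chased" : PP

S\(S\PP)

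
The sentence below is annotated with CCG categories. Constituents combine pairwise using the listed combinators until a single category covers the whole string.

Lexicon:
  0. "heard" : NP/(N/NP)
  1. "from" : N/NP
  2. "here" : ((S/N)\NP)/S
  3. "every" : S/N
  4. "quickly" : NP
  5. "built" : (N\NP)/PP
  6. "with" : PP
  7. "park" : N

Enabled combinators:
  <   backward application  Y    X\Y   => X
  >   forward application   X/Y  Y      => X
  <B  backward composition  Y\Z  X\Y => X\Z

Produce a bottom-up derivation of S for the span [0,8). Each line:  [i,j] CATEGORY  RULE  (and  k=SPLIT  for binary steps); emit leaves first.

[0,8] S   >
  [0,7] S/N   <
    [0,2] NP   >
      [0,1] "heard" : NP/(N/NP)
      [1,2] "from" : N/NP
    [2,7] (S/N)\NP   >
      [2,3] "here" : ((S/N)\NP)/S
      [3,7] S   >
        [3,4] "every" : S/N
        [4,7] N   <
          [4,5] "quickly" : NP
          [5,7] N\NP   >
            [5,6] "built" : (N\NP)/PP
            [6,7] "with" : PP
  [7,8] "park" : N

[0,1] NP/(N/NP)  lex  "heard"
[1,2] N/NP  lex  "from"
[0,2] NP  >  k=1
[2,3] ((S/N)\NP)/S  lex  "here"
[3,4] S/N  lex  "every"
[4,5] NP  lex  "quickly"
[5,6] (N\NP)/PP  lex  "built"
[6,7] PP  lex  "with"
[5,7] N\NP  >  k=6
[4,7] N  <  k=5
[3,7] S  >  k=4
[2,7] (S/N)\NP  >  k=3
[0,7] S/N  <  k=2
[7,8] N  lex  "park"
[0,8] S  >  k=7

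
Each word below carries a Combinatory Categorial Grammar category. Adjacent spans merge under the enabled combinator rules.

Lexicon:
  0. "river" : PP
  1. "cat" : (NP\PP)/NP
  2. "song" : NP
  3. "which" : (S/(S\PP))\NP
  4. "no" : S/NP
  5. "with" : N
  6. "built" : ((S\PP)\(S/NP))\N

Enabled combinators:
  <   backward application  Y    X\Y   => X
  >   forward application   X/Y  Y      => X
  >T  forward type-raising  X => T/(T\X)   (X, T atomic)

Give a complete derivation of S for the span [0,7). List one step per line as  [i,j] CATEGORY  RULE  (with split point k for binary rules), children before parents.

[0,1] PP  lex  "river"
[0,1] NP/(NP\PP)  >T
[1,2] (NP\PP)/NP  lex  "cat"
[2,3] NP  lex  "song"
[1,3] NP\PP  >  k=2
[0,3] NP  >  k=1
[3,4] (S/(S\PP))\NP  lex  "which"
[0,4] S/(S\PP)  <  k=3
[4,5] S/NP  lex  "no"
[5,6] N  lex  "with"
[6,7] ((S\PP)\(S/NP))\N  lex  "built"
[5,7] (S\PP)\(S/NP)  <  k=6
[4,7] S\PP  <  k=5
[0,7] S  >  k=4

[0,7] S   >
  [0,4] S/(S\PP)   <
    [0,3] NP   >
      [0,1] NP/(NP\PP)   >T
        [0,1] "river" : PP
      [1,3] NP\PP   >
        [1,2] "cat" : (NP\PP)/NP
        [2,3] "song" : NP
    [3,4] "which" : (S/(S\PP))\NP
  [4,7] S\PP   <
    [4,5] "no" : S/NP
    [5,7] (S\PP)\(S/NP)   <
      [5,6] "with" : N
      [6,7] "built" : ((S\PP)\(S/NP))\N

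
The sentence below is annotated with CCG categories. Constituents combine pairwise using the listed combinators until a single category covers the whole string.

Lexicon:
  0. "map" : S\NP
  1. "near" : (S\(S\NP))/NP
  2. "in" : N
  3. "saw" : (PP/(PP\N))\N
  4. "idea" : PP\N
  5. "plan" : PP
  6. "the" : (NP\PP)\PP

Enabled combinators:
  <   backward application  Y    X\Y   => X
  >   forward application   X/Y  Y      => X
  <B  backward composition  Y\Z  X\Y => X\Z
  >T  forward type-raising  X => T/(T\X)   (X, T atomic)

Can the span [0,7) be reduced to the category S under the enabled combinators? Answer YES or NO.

[0,7] S   <
  [0,1] "map" : S\NP
  [1,7] S\(S\NP)   >
    [1,2] "near" : (S\(S\NP))/NP
    [2,7] NP   <
      [2,5] PP   >
        [2,4] PP/(PP\N)   <
          [2,3] "in" : N
          [3,4] "saw" : (PP/(PP\N))\N
        [4,5] "idea" : PP\N
      [5,7] NP\PP   <
        [5,6] "plan" : PP
        [6,7] "the" : (NP\PP)\PP

YES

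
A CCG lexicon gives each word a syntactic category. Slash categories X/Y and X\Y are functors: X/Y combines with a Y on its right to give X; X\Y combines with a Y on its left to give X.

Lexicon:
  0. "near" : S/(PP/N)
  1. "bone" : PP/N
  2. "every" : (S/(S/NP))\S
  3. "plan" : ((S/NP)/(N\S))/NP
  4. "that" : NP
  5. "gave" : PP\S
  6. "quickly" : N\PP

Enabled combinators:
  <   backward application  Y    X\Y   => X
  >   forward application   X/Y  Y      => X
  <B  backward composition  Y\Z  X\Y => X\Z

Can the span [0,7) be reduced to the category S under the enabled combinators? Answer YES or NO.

[0,7] S   >
  [0,3] S/(S/NP)   <
    [0,2] S   >
      [0,1] "near" : S/(PP/N)
      [1,2] "bone" : PP/N
    [2,3] "every" : (S/(S/NP))\S
  [3,7] S/NP   >
    [3,5] (S/NP)/(N\S)   >
      [3,4] "plan" : ((S/NP)/(N\S))/NP
      [4,5] "that" : NP
    [5,7] N\S   <B
      [5,6] "gave" : PP\S
      [6,7] "quickly" : N\PP

YES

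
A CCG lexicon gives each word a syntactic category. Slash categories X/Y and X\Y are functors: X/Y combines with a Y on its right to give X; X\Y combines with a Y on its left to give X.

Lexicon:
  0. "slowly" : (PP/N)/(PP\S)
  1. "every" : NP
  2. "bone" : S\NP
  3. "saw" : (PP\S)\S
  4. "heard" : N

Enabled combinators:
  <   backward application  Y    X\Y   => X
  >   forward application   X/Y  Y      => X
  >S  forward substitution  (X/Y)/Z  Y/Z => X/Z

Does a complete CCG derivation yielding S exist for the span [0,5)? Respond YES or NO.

NO

(PP/N)/(PP\S) NP S\NP (PP\S)\S N
CKY chart[0,5] = {PP}; S ∉ chart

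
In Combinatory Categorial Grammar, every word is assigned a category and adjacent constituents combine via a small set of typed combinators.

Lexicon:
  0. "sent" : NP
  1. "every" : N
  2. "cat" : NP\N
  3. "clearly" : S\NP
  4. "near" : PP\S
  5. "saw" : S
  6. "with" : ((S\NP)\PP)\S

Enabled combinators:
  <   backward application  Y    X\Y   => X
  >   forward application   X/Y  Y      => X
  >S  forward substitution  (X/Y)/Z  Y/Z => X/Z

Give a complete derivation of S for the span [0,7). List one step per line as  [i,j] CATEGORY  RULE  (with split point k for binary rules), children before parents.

[0,7] S   <
  [0,1] "sent" : NP
  [1,7] S\NP   <
    [1,5] PP   <
      [1,4] S   <
        [1,3] NP   <
          [1,2] "every" : N
          [2,3] "cat" : NP\N
        [3,4] "clearly" : S\NP
      [4,5] "near" : PP\S
    [5,7] (S\NP)\PP   <
      [5,6] "saw" : S
      [6,7] "with" : ((S\NP)\PP)\S

[0,1] NP  lex  "sent"
[1,2] N  lex  "every"
[2,3] NP\N  lex  "cat"
[1,3] NP  <  k=2
[3,4] S\NP  lex  "clearly"
[1,4] S  <  k=3
[4,5] PP\S  lex  "near"
[1,5] PP  <  k=4
[5,6] S  lex  "saw"
[6,7] ((S\NP)\PP)\S  lex  "with"
[5,7] (S\NP)\PP  <  k=6
[1,7] S\NP  <  k=5
[0,7] S  <  k=1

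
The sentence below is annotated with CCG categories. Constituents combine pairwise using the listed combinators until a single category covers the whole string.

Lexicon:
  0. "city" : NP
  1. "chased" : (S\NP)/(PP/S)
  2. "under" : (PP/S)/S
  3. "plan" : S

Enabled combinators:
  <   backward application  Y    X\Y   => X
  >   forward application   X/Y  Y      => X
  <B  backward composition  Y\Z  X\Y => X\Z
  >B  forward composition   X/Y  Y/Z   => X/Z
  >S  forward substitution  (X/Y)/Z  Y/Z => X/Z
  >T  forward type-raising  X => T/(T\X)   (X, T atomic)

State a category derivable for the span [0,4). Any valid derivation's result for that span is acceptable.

S

[0,4] S   <
  [0,1] "city" : NP
  [1,4] S\NP   >
    [1,2] "chased" : (S\NP)/(PP/S)
    [2,4] PP/S   >
      [2,3] "under" : (PP/S)/S
      [3,4] "plan" : S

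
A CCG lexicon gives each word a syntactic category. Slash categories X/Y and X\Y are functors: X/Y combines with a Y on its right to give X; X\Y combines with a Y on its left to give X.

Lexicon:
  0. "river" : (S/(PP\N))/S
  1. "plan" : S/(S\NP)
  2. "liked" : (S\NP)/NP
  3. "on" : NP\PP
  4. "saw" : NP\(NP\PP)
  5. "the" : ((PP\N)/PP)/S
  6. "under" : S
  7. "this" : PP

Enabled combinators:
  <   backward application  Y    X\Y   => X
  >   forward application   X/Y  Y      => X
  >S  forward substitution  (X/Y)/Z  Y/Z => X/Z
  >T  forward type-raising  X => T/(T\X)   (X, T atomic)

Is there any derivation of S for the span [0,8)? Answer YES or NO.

YES

[0,8] S   >
  [0,5] S/(PP\N)   >
    [0,1] "river" : (S/(PP\N))/S
    [1,5] S   >
      [1,2] "plan" : S/(S\NP)
      [2,5] S\NP   >
        [2,3] "liked" : (S\NP)/NP
        [3,5] NP   <
          [3,4] "on" : NP\PP
          [4,5] "saw" : NP\(NP\PP)
  [5,8] PP\N   >
    [5,7] (PP\N)/PP   >
      [5,6] "the" : ((PP\N)/PP)/S
      [6,7] "under" : S
    [7,8] "this" : PP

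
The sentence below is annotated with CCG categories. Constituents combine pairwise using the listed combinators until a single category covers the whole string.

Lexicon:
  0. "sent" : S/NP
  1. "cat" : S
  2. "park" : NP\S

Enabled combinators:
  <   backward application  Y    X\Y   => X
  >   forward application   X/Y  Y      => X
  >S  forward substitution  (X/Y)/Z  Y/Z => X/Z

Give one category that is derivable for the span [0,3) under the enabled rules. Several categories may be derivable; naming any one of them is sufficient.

S

[0,3] S   >
  [0,1] "sent" : S/NP
  [1,3] NP   <
    [1,2] "cat" : S
    [2,3] "park" : NP\S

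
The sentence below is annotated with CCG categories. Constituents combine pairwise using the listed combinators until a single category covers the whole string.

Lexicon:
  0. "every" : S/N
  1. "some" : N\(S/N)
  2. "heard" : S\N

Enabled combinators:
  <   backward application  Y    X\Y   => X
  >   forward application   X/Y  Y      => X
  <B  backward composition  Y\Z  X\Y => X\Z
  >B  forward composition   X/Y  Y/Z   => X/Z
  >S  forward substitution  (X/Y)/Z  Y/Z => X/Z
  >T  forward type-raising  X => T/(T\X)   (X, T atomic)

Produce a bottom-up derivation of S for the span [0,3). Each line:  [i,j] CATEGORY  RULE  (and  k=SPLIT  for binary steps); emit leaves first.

[0,1] S/N  lex  "every"
[1,2] N\(S/N)  lex  "some"
[0,2] N  <  k=1
[2,3] S\N  lex  "heard"
[0,3] S  <  k=2

[0,3] S   <
  [0,2] N   <
    [0,1] "every" : S/N
    [1,2] "some" : N\(S/N)
  [2,3] "heard" : S\N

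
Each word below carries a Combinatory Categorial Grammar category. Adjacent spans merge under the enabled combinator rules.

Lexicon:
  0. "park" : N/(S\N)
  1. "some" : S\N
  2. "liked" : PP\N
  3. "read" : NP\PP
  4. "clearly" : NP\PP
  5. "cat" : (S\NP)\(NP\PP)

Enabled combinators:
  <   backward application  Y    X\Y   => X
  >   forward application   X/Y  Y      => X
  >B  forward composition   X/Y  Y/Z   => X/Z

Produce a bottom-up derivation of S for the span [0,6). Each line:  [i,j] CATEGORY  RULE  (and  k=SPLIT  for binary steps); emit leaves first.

[0,1] N/(S\N)  lex  "park"
[1,2] S\N  lex  "some"
[0,2] N  >  k=1
[2,3] PP\N  lex  "liked"
[0,3] PP  <  k=2
[3,4] NP\PP  lex  "read"
[0,4] NP  <  k=3
[4,5] NP\PP  lex  "clearly"
[5,6] (S\NP)\(NP\PP)  lex  "cat"
[4,6] S\NP  <  k=5
[0,6] S  <  k=4

[0,6] S   <
  [0,4] NP   <
    [0,3] PP   <
      [0,2] N   >
        [0,1] "park" : N/(S\N)
        [1,2] "some" : S\N
      [2,3] "liked" : PP\N
    [3,4] "read" : NP\PP
  [4,6] S\NP   <
    [4,5] "clearly" : NP\PP
    [5,6] "cat" : (S\NP)\(NP\PP)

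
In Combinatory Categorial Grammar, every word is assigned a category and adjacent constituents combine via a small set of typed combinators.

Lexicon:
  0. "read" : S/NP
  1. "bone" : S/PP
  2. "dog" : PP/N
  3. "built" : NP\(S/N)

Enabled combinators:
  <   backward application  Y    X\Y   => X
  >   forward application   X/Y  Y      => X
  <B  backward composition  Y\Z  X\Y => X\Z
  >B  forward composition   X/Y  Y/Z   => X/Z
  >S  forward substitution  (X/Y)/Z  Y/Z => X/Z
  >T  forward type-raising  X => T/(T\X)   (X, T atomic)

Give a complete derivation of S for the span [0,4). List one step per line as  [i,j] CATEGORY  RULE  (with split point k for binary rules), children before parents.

[0,4] S   >
  [0,1] "read" : S/NP
  [1,4] NP   <
    [1,3] S/N   >B
      [1,2] "bone" : S/PP
      [2,3] "dog" : PP/N
    [3,4] "built" : NP\(S/N)

[0,1] S/NP  lex  "read"
[1,2] S/PP  lex  "bone"
[2,3] PP/N  lex  "dog"
[1,3] S/N  >B  k=2
[3,4] NP\(S/N)  lex  "built"
[1,4] NP  <  k=3
[0,4] S  >  k=1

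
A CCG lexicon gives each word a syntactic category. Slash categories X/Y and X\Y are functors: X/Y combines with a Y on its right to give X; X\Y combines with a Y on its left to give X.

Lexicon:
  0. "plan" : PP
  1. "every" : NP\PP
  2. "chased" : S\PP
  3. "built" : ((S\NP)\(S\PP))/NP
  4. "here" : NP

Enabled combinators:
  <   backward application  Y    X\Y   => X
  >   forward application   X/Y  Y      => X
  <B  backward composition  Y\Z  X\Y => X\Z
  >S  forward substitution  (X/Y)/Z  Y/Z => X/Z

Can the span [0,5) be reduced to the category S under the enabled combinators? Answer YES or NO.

[0,5] S   <
  [0,2] NP   <
    [0,1] "plan" : PP
    [1,2] "every" : NP\PP
  [2,5] S\NP   <
    [2,3] "chased" : S\PP
    [3,5] (S\NP)\(S\PP)   >
      [3,4] "built" : ((S\NP)\(S\PP))/NP
      [4,5] "here" : NP

YES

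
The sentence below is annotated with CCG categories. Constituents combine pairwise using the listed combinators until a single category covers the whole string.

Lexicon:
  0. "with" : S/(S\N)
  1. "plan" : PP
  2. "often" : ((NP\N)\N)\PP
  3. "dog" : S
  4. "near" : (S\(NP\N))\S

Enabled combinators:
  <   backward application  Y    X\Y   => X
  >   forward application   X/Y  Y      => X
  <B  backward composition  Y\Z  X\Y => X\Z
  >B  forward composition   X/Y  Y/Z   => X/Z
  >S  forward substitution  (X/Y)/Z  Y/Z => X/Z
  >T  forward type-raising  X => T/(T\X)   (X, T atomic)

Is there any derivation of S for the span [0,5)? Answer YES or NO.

YES

[0,5] S   >
  [0,1] "with" : S/(S\N)
  [1,5] S\N   <B
    [1,3] (NP\N)\N   <
      [1,2] "plan" : PP
      [2,3] "often" : ((NP\N)\N)\PP
    [3,5] S\(NP\N)   <
      [3,4] "dog" : S
      [4,5] "near" : (S\(NP\N))\S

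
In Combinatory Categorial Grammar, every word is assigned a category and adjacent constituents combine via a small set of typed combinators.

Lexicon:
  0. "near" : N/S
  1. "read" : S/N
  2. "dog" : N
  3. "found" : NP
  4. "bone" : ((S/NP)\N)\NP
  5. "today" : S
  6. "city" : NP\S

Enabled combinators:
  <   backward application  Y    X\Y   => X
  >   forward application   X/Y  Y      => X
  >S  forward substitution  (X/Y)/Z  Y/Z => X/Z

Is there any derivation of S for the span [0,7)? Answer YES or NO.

YES

[0,7] S   >
  [0,5] S/NP   <
    [0,3] N   >
      [0,1] "near" : N/S
      [1,3] S   >
        [1,2] "read" : S/N
        [2,3] "dog" : N
    [3,5] (S/NP)\N   <
      [3,4] "found" : NP
      [4,5] "bone" : ((S/NP)\N)\NP
  [5,7] NP   <
    [5,6] "today" : S
    [6,7] "city" : NP\S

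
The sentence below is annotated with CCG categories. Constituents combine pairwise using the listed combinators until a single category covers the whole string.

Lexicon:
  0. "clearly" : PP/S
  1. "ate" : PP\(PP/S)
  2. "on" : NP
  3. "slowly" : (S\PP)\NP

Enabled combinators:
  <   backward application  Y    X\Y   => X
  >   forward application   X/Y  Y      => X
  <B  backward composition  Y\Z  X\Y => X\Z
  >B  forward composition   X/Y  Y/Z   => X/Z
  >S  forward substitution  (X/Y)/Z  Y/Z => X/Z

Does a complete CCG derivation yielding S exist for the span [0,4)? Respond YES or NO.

YES

[0,4] S   <
  [0,2] PP   <
    [0,1] "clearly" : PP/S
    [1,2] "ate" : PP\(PP/S)
  [2,4] S\PP   <
    [2,3] "on" : NP
    [3,4] "slowly" : (S\PP)\NP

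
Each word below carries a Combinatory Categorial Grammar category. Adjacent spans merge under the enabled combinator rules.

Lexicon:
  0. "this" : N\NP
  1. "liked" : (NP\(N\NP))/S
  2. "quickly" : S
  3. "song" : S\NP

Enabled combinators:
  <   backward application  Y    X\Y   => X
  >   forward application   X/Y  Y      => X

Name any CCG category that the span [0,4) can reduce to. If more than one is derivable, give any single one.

[0,4] S   <
  [0,3] NP   <
    [0,1] "this" : N\NP
    [1,3] NP\(N\NP)   >
      [1,2] "liked" : (NP\(N\NP))/S
      [2,3] "quickly" : S
  [3,4] "song" : S\NP

S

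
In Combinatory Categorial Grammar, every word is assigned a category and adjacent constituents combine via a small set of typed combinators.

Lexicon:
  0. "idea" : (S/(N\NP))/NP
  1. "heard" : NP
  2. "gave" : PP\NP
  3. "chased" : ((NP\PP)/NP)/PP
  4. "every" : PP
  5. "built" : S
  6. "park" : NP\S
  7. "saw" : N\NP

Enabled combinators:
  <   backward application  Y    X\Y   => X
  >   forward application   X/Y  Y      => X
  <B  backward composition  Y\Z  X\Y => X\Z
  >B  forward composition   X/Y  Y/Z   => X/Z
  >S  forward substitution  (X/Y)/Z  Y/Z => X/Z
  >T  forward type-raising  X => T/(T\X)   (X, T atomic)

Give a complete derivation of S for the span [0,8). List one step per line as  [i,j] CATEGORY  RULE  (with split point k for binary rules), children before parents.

[0,8] S   >
  [0,7] S/(N\NP)   >
    [0,1] "idea" : (S/(N\NP))/NP
    [1,7] NP   <
      [1,3] PP   <
        [1,2] "heard" : NP
        [2,3] "gave" : PP\NP
      [3,7] NP\PP   >
        [3,5] (NP\PP)/NP   >
          [3,4] "chased" : ((NP\PP)/NP)/PP
          [4,5] "every" : PP
        [5,7] NP   >
          [5,6] NP/(NP\S)   >T
            [5,6] "built" : S
          [6,7] "park" : NP\S
  [7,8] "saw" : N\NP

[0,1] (S/(N\NP))/NP  lex  "idea"
[1,2] NP  lex  "heard"
[2,3] PP\NP  lex  "gave"
[1,3] PP  <  k=2
[3,4] ((NP\PP)/NP)/PP  lex  "chased"
[4,5] PP  lex  "every"
[3,5] (NP\PP)/NP  >  k=4
[5,6] S  lex  "built"
[5,6] NP/(NP\S)  >T
[6,7] NP\S  lex  "park"
[5,7] NP  >  k=6
[3,7] NP\PP  >  k=5
[1,7] NP  <  k=3
[0,7] S/(N\NP)  >  k=1
[7,8] N\NP  lex  "saw"
[0,8] S  >  k=7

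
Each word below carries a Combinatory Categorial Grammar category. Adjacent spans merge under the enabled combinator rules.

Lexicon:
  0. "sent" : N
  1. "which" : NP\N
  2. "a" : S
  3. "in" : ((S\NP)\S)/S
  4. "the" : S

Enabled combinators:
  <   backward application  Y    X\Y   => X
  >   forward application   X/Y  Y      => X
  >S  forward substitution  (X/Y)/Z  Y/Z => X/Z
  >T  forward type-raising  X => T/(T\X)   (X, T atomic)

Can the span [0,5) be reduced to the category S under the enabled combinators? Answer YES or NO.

YES

[0,5] S   <
  [0,2] NP   <
    [0,1] "sent" : N
    [1,2] "which" : NP\N
  [2,5] S\NP   <
    [2,3] "a" : S
    [3,5] (S\NP)\S   >
      [3,4] "in" : ((S\NP)\S)/S
      [4,5] "the" : S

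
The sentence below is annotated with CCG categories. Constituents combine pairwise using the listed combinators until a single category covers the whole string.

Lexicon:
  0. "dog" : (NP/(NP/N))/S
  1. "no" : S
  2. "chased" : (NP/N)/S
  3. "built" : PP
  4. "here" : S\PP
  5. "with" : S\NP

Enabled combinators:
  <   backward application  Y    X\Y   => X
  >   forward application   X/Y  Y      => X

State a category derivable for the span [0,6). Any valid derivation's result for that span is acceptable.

[0,6] S   <
  [0,5] NP   >
    [0,2] NP/(NP/N)   >
      [0,1] "dog" : (NP/(NP/N))/S
      [1,2] "no" : S
    [2,5] NP/N   >
      [2,3] "chased" : (NP/N)/S
      [3,5] S   <
        [3,4] "built" : PP
        [4,5] "here" : S\PP
  [5,6] "with" : S\NP

S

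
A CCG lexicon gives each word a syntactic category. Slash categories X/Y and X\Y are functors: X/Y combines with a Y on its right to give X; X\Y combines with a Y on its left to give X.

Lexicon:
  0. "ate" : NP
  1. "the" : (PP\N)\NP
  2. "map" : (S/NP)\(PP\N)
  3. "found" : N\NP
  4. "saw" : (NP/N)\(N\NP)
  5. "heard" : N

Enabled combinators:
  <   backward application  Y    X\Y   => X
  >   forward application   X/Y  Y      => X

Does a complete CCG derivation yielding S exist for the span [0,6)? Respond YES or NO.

YES

[0,6] S   >
  [0,3] S/NP   <
    [0,2] PP\N   <
      [0,1] "ate" : NP
      [1,2] "the" : (PP\N)\NP
    [2,3] "map" : (S/NP)\(PP\N)
  [3,6] NP   >
    [3,5] NP/N   <
      [3,4] "found" : N\NP
      [4,5] "saw" : (NP/N)\(N\NP)
    [5,6] "heard" : N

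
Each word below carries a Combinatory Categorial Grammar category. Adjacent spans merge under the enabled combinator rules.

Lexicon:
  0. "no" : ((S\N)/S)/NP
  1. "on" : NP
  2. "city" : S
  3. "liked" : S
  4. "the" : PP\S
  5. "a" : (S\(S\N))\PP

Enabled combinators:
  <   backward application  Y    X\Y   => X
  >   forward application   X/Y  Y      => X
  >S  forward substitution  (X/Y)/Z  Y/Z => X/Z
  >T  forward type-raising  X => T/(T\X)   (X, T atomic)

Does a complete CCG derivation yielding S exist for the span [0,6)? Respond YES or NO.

YES

[0,6] S   <
  [0,3] S\N   >
    [0,2] (S\N)/S   >
      [0,1] "no" : ((S\N)/S)/NP
      [1,2] "on" : NP
    [2,3] "city" : S
  [3,6] S\(S\N)   <
    [3,5] PP   >
      [3,4] PP/(PP\S)   >T
        [3,4] "liked" : S
      [4,5] "the" : PP\S
    [5,6] "a" : (S\(S\N))\PP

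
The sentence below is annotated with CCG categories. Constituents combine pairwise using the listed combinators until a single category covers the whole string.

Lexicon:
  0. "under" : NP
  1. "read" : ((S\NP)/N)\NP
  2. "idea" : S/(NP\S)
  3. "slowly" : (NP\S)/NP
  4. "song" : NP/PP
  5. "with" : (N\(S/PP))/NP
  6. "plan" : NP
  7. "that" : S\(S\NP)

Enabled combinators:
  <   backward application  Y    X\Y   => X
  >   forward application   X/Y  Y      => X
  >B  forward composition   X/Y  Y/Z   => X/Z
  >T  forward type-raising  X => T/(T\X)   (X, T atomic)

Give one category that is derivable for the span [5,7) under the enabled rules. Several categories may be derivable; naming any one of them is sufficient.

[0,8] S   <
  [0,7] S\NP   >
    [0,2] (S\NP)/N   <
      [0,1] "under" : NP
      [1,2] "read" : ((S\NP)/N)\NP
    [2,7] N   <
      [2,5] S/PP   >B
        [2,4] S/NP   >B
          [2,3] "idea" : S/(NP\S)
          [3,4] "slowly" : (NP\S)/NP
        [4,5] "song" : NP/PP
      [5,7] N\(S/PP)   >
        [5,6] "with" : (N\(S/PP))/NP
        [6,7] "plan" : NP
  [7,8] "that" : S\(S\NP)

N\(S/PP)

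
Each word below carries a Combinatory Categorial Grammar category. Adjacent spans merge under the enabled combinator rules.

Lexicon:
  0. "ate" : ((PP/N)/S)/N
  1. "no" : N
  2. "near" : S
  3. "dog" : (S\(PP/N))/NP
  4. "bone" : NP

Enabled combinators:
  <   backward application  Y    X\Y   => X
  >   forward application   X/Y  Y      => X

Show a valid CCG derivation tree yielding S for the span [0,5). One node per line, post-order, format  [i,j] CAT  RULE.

[0,5] S   <
  [0,3] PP/N   >
    [0,2] (PP/N)/S   >
      [0,1] "ate" : ((PP/N)/S)/N
      [1,2] "no" : N
    [2,3] "near" : S
  [3,5] S\(PP/N)   >
    [3,4] "dog" : (S\(PP/N))/NP
    [4,5] "bone" : NP

[0,1] ((PP/N)/S)/N  lex  "ate"
[1,2] N  lex  "no"
[0,2] (PP/N)/S  >  k=1
[2,3] S  lex  "near"
[0,3] PP/N  >  k=2
[3,4] (S\(PP/N))/NP  lex  "dog"
[4,5] NP  lex  "bone"
[3,5] S\(PP/N)  >  k=4
[0,5] S  <  k=3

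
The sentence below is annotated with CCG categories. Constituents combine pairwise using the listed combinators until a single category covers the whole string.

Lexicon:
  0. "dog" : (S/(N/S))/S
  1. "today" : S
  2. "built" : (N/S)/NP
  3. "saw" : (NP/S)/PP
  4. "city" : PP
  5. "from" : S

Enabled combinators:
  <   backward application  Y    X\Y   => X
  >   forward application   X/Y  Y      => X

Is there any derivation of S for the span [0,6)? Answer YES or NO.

[0,6] S   >
  [0,2] S/(N/S)   >
    [0,1] "dog" : (S/(N/S))/S
    [1,2] "today" : S
  [2,6] N/S   >
    [2,3] "built" : (N/S)/NP
    [3,6] NP   >
      [3,5] NP/S   >
        [3,4] "saw" : (NP/S)/PP
        [4,5] "city" : PP
      [5,6] "from" : S

YES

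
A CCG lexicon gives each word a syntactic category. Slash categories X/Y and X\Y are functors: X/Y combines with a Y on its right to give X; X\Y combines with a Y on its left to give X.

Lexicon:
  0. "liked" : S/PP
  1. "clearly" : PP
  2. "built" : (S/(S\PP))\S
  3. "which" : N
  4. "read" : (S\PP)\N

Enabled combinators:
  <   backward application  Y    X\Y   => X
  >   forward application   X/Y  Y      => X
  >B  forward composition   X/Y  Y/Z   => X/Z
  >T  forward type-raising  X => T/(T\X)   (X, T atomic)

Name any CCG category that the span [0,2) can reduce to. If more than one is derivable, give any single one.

[0,5] S   >
  [0,3] S/(S\PP)   <
    [0,2] S   >
      [0,1] "liked" : S/PP
      [1,2] "clearly" : PP
    [2,3] "built" : (S/(S\PP))\S
  [3,5] S\PP   <
    [3,4] "which" : N
    [4,5] "read" : (S\PP)\N

S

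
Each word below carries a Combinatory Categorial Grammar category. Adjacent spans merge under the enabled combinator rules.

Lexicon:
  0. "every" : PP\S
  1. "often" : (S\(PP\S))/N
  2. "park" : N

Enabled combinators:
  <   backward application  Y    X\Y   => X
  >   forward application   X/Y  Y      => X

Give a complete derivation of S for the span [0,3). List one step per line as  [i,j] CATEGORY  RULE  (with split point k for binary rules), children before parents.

[0,3] S   <
  [0,1] "every" : PP\S
  [1,3] S\(PP\S)   >
    [1,2] "often" : (S\(PP\S))/N
    [2,3] "park" : N

[0,1] PP\S  lex  "every"
[1,2] (S\(PP\S))/N  lex  "often"
[2,3] N  lex  "park"
[1,3] S\(PP\S)  >  k=2
[0,3] S  <  k=1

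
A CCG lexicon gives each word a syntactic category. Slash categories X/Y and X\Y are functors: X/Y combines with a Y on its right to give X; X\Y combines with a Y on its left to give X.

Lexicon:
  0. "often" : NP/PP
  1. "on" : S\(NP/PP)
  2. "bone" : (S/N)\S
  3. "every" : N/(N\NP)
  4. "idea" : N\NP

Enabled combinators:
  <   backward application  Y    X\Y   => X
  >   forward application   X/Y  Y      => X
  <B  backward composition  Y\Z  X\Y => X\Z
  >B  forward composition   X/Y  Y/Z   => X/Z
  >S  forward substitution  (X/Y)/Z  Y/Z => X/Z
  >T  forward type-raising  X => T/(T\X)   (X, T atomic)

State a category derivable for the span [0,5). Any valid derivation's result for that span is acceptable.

S

[0,5] S   >
  [0,3] S/N   <
    [0,2] S   <
      [0,1] "often" : NP/PP
      [1,2] "on" : S\(NP/PP)
    [2,3] "bone" : (S/N)\S
  [3,5] N   >
    [3,4] "every" : N/(N\NP)
    [4,5] "idea" : N\NP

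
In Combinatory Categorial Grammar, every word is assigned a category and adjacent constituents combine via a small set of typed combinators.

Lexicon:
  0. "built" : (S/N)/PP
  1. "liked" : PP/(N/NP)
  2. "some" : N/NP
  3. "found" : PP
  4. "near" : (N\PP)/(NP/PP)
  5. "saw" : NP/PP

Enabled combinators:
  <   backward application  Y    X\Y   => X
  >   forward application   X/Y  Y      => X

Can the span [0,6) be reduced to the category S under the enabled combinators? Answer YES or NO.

[0,6] S   >
  [0,3] S/N   >
    [0,1] "built" : (S/N)/PP
    [1,3] PP   >
      [1,2] "liked" : PP/(N/NP)
      [2,3] "some" : N/NP
  [3,6] N   <
    [3,4] "found" : PP
    [4,6] N\PP   >
      [4,5] "near" : (N\PP)/(NP/PP)
      [5,6] "saw" : NP/PP

YES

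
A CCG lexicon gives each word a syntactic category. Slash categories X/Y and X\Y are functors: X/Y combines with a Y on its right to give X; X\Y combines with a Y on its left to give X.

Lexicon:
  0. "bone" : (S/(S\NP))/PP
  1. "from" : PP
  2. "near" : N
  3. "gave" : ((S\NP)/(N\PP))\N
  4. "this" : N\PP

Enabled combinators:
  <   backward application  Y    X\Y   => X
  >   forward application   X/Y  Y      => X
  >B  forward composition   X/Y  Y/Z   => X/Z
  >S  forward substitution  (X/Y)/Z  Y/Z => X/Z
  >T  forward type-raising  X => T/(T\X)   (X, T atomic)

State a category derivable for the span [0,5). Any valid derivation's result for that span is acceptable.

[0,5] S   >
  [0,2] S/(S\NP)   >
    [0,1] "bone" : (S/(S\NP))/PP
    [1,2] "from" : PP
  [2,5] S\NP   >
    [2,4] (S\NP)/(N\PP)   <
      [2,3] "near" : N
      [3,4] "gave" : ((S\NP)/(N\PP))\N
    [4,5] "this" : N\PP

S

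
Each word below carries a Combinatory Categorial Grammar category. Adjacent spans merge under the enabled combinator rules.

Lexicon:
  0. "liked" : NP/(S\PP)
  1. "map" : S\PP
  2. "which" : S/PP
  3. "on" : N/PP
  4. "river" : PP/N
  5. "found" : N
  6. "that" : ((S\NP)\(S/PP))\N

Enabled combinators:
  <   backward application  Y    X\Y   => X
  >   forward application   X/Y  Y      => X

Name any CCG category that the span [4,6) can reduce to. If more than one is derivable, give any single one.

PP

[0,7] S   <
  [0,2] NP   >
    [0,1] "liked" : NP/(S\PP)
    [1,2] "map" : S\PP
  [2,7] S\NP   <
    [2,3] "which" : S/PP
    [3,7] (S\NP)\(S/PP)   <
      [3,6] N   >
        [3,4] "on" : N/PP
        [4,6] PP   >
          [4,5] "river" : PP/N
          [5,6] "found" : N
      [6,7] "that" : ((S\NP)\(S/PP))\N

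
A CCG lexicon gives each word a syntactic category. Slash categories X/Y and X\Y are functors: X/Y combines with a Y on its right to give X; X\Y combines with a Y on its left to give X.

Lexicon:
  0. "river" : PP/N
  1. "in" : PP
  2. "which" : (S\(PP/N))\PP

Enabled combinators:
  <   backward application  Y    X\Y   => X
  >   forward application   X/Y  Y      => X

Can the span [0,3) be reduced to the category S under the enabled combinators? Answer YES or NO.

YES

[0,3] S   <
  [0,1] "river" : PP/N
  [1,3] S\(PP/N)   <
    [1,2] "in" : PP
    [2,3] "which" : (S\(PP/N))\PP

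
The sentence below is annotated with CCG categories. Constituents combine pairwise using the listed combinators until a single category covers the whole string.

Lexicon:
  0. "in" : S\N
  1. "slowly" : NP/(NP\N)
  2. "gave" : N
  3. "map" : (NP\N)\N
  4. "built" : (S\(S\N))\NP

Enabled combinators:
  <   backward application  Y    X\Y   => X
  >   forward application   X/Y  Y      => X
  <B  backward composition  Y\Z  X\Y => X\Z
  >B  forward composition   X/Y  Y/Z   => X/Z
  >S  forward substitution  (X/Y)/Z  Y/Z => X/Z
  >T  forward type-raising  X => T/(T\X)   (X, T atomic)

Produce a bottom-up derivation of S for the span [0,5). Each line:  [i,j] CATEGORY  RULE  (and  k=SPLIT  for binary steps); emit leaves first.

[0,1] S\N  lex  "in"
[1,2] NP/(NP\N)  lex  "slowly"
[2,3] N  lex  "gave"
[3,4] (NP\N)\N  lex  "map"
[2,4] NP\N  <  k=3
[1,4] NP  >  k=2
[4,5] (S\(S\N))\NP  lex  "built"
[1,5] S\(S\N)  <  k=4
[0,5] S  <  k=1

[0,5] S   <
  [0,1] "in" : S\N
  [1,5] S\(S\N)   <
    [1,4] NP   >
      [1,2] "slowly" : NP/(NP\N)
      [2,4] NP\N   <
        [2,3] "gave" : N
        [3,4] "map" : (NP\N)\N
    [4,5] "built" : (S\(S\N))\NP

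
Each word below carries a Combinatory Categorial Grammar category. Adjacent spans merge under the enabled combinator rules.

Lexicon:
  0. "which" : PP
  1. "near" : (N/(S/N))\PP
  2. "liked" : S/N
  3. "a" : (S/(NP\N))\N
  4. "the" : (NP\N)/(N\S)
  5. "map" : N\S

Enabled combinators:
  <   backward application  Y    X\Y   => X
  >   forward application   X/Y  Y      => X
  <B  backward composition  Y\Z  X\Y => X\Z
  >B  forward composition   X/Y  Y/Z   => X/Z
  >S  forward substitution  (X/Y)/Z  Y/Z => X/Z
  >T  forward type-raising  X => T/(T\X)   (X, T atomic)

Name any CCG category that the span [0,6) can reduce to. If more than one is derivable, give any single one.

S

[0,6] S   >
  [0,4] S/(NP\N)   <
    [0,3] N   >
      [0,2] N/(S/N)   <
        [0,1] "which" : PP
        [1,2] "near" : (N/(S/N))\PP
      [2,3] "liked" : S/N
    [3,4] "a" : (S/(NP\N))\N
  [4,6] NP\N   >
    [4,5] "the" : (NP\N)/(N\S)
    [5,6] "map" : N\S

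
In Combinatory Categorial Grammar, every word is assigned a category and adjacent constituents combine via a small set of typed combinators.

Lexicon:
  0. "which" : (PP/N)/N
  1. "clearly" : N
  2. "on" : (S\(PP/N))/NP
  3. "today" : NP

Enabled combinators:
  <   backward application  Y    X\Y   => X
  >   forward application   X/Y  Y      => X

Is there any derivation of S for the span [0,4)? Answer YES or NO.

YES

[0,4] S   <
  [0,2] PP/N   >
    [0,1] "which" : (PP/N)/N
    [1,2] "clearly" : N
  [2,4] S\(PP/N)   >
    [2,3] "on" : (S\(PP/N))/NP
    [3,4] "today" : NP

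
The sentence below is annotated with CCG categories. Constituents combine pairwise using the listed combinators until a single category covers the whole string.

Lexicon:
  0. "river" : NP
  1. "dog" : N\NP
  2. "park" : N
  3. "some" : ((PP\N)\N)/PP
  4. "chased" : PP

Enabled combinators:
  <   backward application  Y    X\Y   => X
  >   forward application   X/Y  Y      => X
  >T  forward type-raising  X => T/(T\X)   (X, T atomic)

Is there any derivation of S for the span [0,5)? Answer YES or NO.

NP N\NP N ((PP\N)\N)/PP PP
CKY chart[0,5] = {N/(N\PP), NP/(NP\PP), PP, PP/(PP\PP), S/(S\PP)}; S ∉ chart

NO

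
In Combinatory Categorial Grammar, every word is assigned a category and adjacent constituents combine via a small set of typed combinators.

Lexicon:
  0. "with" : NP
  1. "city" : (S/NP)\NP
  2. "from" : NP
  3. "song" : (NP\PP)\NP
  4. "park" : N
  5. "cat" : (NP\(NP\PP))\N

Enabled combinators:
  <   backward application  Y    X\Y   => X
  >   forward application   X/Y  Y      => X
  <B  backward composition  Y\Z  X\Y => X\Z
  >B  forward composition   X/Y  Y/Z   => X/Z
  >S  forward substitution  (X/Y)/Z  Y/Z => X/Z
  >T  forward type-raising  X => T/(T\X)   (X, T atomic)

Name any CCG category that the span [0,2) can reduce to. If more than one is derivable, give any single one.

[0,6] S   >
  [0,2] S/NP   <
    [0,1] "with" : NP
    [1,2] "city" : (S/NP)\NP
  [2,6] NP   <
    [2,4] NP\PP   <
      [2,3] "from" : NP
      [3,4] "song" : (NP\PP)\NP
    [4,6] NP\(NP\PP)   <
      [4,5] "park" : N
      [5,6] "cat" : (NP\(NP\PP))\N

S/NP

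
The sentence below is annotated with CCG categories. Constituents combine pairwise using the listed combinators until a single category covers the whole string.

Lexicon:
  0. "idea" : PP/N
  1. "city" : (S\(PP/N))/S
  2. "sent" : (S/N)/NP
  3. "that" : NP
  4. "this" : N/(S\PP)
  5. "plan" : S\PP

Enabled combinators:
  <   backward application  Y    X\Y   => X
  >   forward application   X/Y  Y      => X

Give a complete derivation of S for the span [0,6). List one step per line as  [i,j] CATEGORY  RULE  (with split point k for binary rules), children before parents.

[0,1] PP/N  lex  "idea"
[1,2] (S\(PP/N))/S  lex  "city"
[2,3] (S/N)/NP  lex  "sent"
[3,4] NP  lex  "that"
[2,4] S/N  >  k=3
[4,5] N/(S\PP)  lex  "this"
[5,6] S\PP  lex  "plan"
[4,6] N  >  k=5
[2,6] S  >  k=4
[1,6] S\(PP/N)  >  k=2
[0,6] S  <  k=1

[0,6] S   <
  [0,1] "idea" : PP/N
  [1,6] S\(PP/N)   >
    [1,2] "city" : (S\(PP/N))/S
    [2,6] S   >
      [2,4] S/N   >
        [2,3] "sent" : (S/N)/NP
        [3,4] "that" : NP
      [4,6] N   >
        [4,5] "this" : N/(S\PP)
        [5,6] "plan" : S\PP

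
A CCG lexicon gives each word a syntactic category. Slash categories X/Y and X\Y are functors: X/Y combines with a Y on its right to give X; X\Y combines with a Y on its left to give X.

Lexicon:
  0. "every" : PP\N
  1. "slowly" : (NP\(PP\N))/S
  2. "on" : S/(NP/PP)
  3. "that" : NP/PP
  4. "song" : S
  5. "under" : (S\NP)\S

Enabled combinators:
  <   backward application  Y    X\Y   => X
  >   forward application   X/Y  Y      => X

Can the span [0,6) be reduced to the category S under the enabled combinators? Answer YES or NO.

[0,6] S   <
  [0,4] NP   <
    [0,1] "every" : PP\N
    [1,4] NP\(PP\N)   >
      [1,2] "slowly" : (NP\(PP\N))/S
      [2,4] S   >
        [2,3] "on" : S/(NP/PP)
        [3,4] "that" : NP/PP
  [4,6] S\NP   <
    [4,5] "song" : S
    [5,6] "under" : (S\NP)\S

YES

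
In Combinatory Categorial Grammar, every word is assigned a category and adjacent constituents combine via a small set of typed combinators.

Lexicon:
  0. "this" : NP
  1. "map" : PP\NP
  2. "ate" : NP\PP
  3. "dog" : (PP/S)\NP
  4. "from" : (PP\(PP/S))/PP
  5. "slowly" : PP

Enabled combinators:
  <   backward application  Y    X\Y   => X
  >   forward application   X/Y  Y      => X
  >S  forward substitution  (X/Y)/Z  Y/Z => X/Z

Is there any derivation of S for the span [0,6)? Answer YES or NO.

NP PP\NP NP\PP (PP/S)\NP (PP\(PP/S))/PP PP
CKY chart[0,6] = {PP}; S ∉ chart

NO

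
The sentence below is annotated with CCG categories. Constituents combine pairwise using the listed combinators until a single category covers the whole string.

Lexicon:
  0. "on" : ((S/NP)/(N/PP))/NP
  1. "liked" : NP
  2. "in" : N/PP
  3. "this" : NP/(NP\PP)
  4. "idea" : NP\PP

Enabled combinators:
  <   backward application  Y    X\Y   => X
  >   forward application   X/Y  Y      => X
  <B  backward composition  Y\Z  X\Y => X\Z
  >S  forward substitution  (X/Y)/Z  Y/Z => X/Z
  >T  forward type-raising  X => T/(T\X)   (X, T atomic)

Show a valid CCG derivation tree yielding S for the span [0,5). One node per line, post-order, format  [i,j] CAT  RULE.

[0,5] S   >
  [0,3] S/NP   >
    [0,2] (S/NP)/(N/PP)   >
      [0,1] "on" : ((S/NP)/(N/PP))/NP
      [1,2] "liked" : NP
    [2,3] "in" : N/PP
  [3,5] NP   >
    [3,4] "this" : NP/(NP\PP)
    [4,5] "idea" : NP\PP

[0,1] ((S/NP)/(N/PP))/NP  lex  "on"
[1,2] NP  lex  "liked"
[0,2] (S/NP)/(N/PP)  >  k=1
[2,3] N/PP  lex  "in"
[0,3] S/NP  >  k=2
[3,4] NP/(NP\PP)  lex  "this"
[4,5] NP\PP  lex  "idea"
[3,5] NP  >  k=4
[0,5] S  >  k=3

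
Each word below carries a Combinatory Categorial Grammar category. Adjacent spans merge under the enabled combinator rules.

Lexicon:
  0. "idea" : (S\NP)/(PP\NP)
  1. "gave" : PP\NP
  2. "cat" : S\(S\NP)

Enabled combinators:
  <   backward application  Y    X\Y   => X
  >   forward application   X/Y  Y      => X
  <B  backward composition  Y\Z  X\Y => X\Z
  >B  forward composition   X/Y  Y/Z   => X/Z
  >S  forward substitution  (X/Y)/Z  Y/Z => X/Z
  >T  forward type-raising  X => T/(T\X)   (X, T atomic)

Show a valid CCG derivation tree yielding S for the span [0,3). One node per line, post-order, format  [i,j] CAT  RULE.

[0,3] S   <
  [0,2] S\NP   >
    [0,1] "idea" : (S\NP)/(PP\NP)
    [1,2] "gave" : PP\NP
  [2,3] "cat" : S\(S\NP)

[0,1] (S\NP)/(PP\NP)  lex  "idea"
[1,2] PP\NP  lex  "gave"
[0,2] S\NP  >  k=1
[2,3] S\(S\NP)  lex  "cat"
[0,3] S  <  k=2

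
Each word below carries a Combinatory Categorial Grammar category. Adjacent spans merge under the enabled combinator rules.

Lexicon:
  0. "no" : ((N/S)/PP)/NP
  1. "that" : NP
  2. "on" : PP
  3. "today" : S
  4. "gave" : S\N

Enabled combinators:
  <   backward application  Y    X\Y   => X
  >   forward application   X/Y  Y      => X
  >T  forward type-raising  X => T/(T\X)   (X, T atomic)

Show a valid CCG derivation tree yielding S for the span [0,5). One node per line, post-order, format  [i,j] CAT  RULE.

[0,1] ((N/S)/PP)/NP  lex  "no"
[1,2] NP  lex  "that"
[0,2] (N/S)/PP  >  k=1
[2,3] PP  lex  "on"
[0,3] N/S  >  k=2
[3,4] S  lex  "today"
[0,4] N  >  k=3
[4,5] S\N  lex  "gave"
[0,5] S  <  k=4

[0,5] S   <
  [0,4] N   >
    [0,3] N/S   >
      [0,2] (N/S)/PP   >
        [0,1] "no" : ((N/S)/PP)/NP
        [1,2] "that" : NP
      [2,3] "on" : PP
    [3,4] "today" : S
  [4,5] "gave" : S\N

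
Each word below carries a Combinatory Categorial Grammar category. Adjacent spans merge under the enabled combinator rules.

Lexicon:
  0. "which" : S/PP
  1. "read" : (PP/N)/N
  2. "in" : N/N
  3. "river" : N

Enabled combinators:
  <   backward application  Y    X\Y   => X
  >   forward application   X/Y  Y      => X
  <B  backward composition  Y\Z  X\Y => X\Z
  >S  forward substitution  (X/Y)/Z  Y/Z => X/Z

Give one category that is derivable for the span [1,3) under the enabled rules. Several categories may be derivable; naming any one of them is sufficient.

PP/N

[0,4] S   >
  [0,1] "which" : S/PP
  [1,4] PP   >
    [1,3] PP/N   >S
      [1,2] "read" : (PP/N)/N
      [2,3] "in" : N/N
    [3,4] "river" : N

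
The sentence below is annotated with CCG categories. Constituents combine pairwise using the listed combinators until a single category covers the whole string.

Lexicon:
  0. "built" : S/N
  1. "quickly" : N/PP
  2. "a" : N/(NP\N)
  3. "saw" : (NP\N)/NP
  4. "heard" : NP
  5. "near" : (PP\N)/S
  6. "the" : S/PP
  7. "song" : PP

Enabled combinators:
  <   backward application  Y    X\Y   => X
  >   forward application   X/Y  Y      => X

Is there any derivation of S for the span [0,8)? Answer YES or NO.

YES

[0,8] S   >
  [0,1] "built" : S/N
  [1,8] N   >
    [1,2] "quickly" : N/PP
    [2,8] PP   <
      [2,5] N   >
        [2,3] "a" : N/(NP\N)
        [3,5] NP\N   >
          [3,4] "saw" : (NP\N)/NP
          [4,5] "heard" : NP
      [5,8] PP\N   >
        [5,6] "near" : (PP\N)/S
        [6,8] S   >
          [6,7] "the" : S/PP
          [7,8] "song" : PP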